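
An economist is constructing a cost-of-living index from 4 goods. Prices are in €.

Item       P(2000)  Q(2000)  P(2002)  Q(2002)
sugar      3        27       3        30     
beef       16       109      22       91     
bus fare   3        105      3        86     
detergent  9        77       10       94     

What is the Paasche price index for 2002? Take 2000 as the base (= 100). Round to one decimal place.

124.2

Paasche price index uses current-period quantities as weights.
ΣP(2002)·Q(2002) = 3×30 + 22×91 + 3×86 + 10×94 = 90 + 2002 + 258 + 940 = 3290
ΣP(2000)·Q(2002) = 3×30 + 16×91 + 3×86 + 9×94 = 90 + 1456 + 258 + 846 = 2650
Index = 3290 / 2650 × 100 = 124.1509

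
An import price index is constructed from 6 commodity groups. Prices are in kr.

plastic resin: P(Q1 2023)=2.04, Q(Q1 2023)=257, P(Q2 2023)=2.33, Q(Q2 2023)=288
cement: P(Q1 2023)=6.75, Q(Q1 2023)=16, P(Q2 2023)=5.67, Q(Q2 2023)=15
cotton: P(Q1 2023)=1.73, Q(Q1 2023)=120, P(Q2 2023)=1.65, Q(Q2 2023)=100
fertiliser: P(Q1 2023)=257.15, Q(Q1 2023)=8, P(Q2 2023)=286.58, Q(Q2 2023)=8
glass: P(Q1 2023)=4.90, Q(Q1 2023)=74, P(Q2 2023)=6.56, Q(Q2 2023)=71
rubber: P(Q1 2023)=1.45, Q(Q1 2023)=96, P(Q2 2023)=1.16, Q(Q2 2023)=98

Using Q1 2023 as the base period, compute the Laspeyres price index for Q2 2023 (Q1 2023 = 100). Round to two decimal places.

111.12

Laspeyres price index uses base-period quantities as weights.
ΣP(Q2 2023)·Q(Q1 2023) = 2.33×257 + 5.67×16 + 1.65×120 + 286.58×8 + 6.56×74 + 1.16×96 = 598.81 + 90.72 + 198 + 2292.64 + 485.44 + 111.36 = 3776.97
ΣP(Q1 2023)·Q(Q1 2023) = 2.04×257 + 6.75×16 + 1.73×120 + 257.15×8 + 4.90×74 + 1.45×96 = 524.28 + 108 + 207.6 + 2057.2 + 362.6 + 139.2 = 3398.88
Index = 3776.97 / 3398.88 × 100 = 111.1240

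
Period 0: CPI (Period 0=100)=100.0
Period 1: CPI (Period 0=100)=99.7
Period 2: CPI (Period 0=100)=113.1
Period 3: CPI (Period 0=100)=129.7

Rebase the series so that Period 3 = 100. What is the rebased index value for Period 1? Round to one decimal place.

76.9

Rebased(Period 1) = 99.7 / 129.7 × 100 = 76.8697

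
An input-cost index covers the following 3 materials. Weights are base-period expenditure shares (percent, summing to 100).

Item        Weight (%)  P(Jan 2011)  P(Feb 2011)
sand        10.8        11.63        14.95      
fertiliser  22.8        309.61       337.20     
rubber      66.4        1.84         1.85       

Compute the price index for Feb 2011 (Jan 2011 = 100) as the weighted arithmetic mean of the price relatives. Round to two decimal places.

105.48

sand: 10.8 × (14.95/11.63) = 10.8 × 1.285469 = 13.8831
fertiliser: 22.8 × (337.20/309.61) = 22.8 × 1.089112 = 24.8318
rubber: 66.4 × (1.85/1.84) = 66.4 × 1.005435 = 66.7609
Index = Σ wᵢ·(p₁ᵢ/p₀ᵢ) = 13.8831 + 24.8318 + 66.7609 = 105.4757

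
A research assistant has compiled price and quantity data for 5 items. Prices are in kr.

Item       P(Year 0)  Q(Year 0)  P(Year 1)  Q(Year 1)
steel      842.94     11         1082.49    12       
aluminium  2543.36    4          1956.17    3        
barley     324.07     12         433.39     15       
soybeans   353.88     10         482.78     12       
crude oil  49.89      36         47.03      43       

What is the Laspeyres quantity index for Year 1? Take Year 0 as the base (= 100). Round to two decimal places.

101.15

Laspeyres quantity index uses base-period prices as weights.
ΣP(Year 0)·Q(Year 1) = 842.94×12 + 2543.36×3 + 324.07×15 + 353.88×12 + 49.89×43 = 10115.28 + 7630.08 + 4861.05 + 4246.56 + 2145.27 = 28998.24
ΣP(Year 0)·Q(Year 0) = 842.94×11 + 2543.36×4 + 324.07×12 + 353.88×10 + 49.89×36 = 9272.34 + 10173.44 + 3888.84 + 3538.8 + 1796.04 = 28669.46
Index = 28998.24 / 28669.46 × 100 = 101.1468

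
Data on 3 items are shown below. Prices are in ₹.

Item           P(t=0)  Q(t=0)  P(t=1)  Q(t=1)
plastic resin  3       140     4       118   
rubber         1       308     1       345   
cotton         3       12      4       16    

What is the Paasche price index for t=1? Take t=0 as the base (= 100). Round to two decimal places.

Paasche price index uses current-period quantities as weights.
ΣP(t=1)·Q(t=1) = 4×118 + 1×345 + 4×16 = 472 + 345 + 64 = 881
ΣP(t=0)·Q(t=1) = 3×118 + 1×345 + 3×16 = 354 + 345 + 48 = 747
Index = 881 / 747 × 100 = 117.9384

117.94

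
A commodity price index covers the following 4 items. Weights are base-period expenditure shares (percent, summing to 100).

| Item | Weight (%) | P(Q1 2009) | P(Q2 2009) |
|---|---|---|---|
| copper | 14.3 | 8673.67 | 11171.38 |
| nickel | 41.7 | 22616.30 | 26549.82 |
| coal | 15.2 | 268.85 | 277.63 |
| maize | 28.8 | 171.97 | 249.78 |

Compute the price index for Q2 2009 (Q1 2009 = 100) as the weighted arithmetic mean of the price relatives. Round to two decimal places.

124.90

copper: 14.3 × (11171.38/8673.67) = 14.3 × 1.287965 = 18.4179
nickel: 41.7 × (26549.82/22616.30) = 41.7 × 1.173924 = 48.9526
coal: 15.2 × (277.63/268.85) = 15.2 × 1.032658 = 15.6964
maize: 28.8 × (249.78/171.97) = 28.8 × 1.452463 = 41.8309
Index = Σ wᵢ·(p₁ᵢ/p₀ᵢ) = 18.4179 + 48.9526 + 15.6964 + 41.8309 = 124.8978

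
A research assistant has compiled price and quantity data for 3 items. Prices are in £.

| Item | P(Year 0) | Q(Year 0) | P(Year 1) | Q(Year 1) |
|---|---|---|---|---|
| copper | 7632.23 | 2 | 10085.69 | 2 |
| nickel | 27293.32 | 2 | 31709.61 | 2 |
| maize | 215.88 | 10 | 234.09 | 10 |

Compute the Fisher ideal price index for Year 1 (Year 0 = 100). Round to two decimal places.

119.33

Laspeyres component (base-period weights):
ΣP(Year 1)Q(Year 0) = 10085.69×2 + 31709.61×2 + 234.09×10 = 20171.38 + 63419.22 + 2340.9 = 85931.5
ΣP(Year 0)Q(Year 0) = 7632.23×2 + 27293.32×2 + 215.88×10 = 15264.46 + 54586.64 + 2158.8 = 72009.9
L = 85931.5 / 72009.9 × 100 = 119.3329
Paasche component (current-period weights):
ΣP(Year 1)Q(Year 1) = 10085.69×2 + 31709.61×2 + 234.09×10 = 20171.38 + 63419.22 + 2340.9 = 85931.5
ΣP(Year 0)Q(Year 1) = 7632.23×2 + 27293.32×2 + 215.88×10 = 15264.46 + 54586.64 + 2158.8 = 72009.9
P = 85931.5 / 72009.9 × 100 = 119.3329
Fisher = √(L × P) = √(119.3329 × 119.3329) = 119.3329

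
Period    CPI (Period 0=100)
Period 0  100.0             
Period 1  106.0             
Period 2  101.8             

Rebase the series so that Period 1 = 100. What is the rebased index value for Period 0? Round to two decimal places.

94.34

Rebased(Period 0) = 100.0 / 106.0 × 100 = 94.3396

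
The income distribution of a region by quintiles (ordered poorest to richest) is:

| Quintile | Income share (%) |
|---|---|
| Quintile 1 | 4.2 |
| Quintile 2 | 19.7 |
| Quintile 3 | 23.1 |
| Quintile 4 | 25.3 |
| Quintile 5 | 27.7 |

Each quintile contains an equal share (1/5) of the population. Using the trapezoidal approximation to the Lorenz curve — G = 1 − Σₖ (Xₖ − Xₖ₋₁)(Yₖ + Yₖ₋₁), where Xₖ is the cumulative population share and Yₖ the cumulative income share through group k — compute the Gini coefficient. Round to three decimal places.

Cumulative income shares Yₖ: 0.0420, 0.2390, 0.4700, 0.7230, 1.0000
Σ (Xₖ−Xₖ₋₁)(Yₖ+Yₖ₋₁) = (1/5)(0.0420+0.0000) + (1/5)(0.2390+0.0420) + (1/5)(0.4700+0.2390) + (1/5)(0.7230+0.4700) + (1/5)(1.0000+0.7230)
  = 0.0084 + 0.0562 + 0.1418 + 0.2386 + 0.3446 = 0.7896
G = 1 − 0.7896 = 0.2104

0.210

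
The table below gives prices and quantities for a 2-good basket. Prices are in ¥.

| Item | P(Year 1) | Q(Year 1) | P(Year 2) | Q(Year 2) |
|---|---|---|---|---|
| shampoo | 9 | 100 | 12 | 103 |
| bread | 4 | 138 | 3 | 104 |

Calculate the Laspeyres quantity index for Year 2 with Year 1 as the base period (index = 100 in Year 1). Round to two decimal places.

92.49

Laspeyres quantity index uses base-period prices as weights.
ΣP(Year 1)·Q(Year 2) = 9×103 + 4×104 = 927 + 416 = 1343
ΣP(Year 1)·Q(Year 1) = 9×100 + 4×138 = 900 + 552 = 1452
Index = 1343 / 1452 × 100 = 92.4931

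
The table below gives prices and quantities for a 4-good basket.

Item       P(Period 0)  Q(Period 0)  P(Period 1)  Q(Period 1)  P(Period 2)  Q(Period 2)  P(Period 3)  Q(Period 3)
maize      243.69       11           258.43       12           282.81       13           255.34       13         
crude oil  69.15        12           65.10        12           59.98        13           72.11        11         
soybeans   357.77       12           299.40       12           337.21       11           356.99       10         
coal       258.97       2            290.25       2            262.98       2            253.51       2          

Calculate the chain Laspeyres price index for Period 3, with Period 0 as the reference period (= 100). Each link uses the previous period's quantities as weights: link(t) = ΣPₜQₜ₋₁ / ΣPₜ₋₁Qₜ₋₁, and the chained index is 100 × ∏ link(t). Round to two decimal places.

Link Period 0→Period 1:
ΣP(Period 1)Q(Period 0) = 258.43×11 + 65.10×12 + 299.40×12 + 290.25×2 = 2842.73 + 781.2 + 3592.8 + 580.5 = 7797.23
ΣP(Period 0)Q(Period 0) = 243.69×11 + 69.15×12 + 357.77×12 + 258.97×2 = 2680.59 + 829.8 + 4293.24 + 517.94 = 8321.57
link = 7797.23/8321.57 = 0.936990
Link Period 1→Period 2:
ΣP(Period 2)Q(Period 1) = 282.81×12 + 59.98×12 + 337.21×12 + 262.98×2 = 3393.72 + 719.76 + 4046.52 + 525.96 = 8685.96
ΣP(Period 1)Q(Period 1) = 258.43×12 + 65.10×12 + 299.40×12 + 290.25×2 = 3101.16 + 781.2 + 3592.8 + 580.5 = 8055.66
link = 8685.96/8055.66 = 1.078243
Link Period 2→Period 3:
ΣP(Period 3)Q(Period 2) = 255.34×13 + 72.11×13 + 356.99×11 + 253.51×2 = 3319.42 + 937.43 + 3926.89 + 507.02 = 8690.76
ΣP(Period 2)Q(Period 2) = 282.81×13 + 59.98×13 + 337.21×11 + 262.98×2 = 3676.53 + 779.74 + 3709.31 + 525.96 = 8691.54
link = 8690.76/8691.54 = 0.999910
Chained index = 100 × 0.936990 × 1.078243 × 0.999910 = 101.0213

101.02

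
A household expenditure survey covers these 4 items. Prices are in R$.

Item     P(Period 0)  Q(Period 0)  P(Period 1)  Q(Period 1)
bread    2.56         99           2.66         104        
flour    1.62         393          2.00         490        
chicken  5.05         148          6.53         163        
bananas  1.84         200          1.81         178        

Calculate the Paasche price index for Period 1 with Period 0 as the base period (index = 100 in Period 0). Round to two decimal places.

Paasche price index uses current-period quantities as weights.
ΣP(Period 1)·Q(Period 1) = 2.66×104 + 2.00×490 + 6.53×163 + 1.81×178 = 276.64 + 980 + 1064.39 + 322.18 = 2643.21
ΣP(Period 0)·Q(Period 1) = 2.56×104 + 1.62×490 + 5.05×163 + 1.84×178 = 266.24 + 793.8 + 823.15 + 327.52 = 2210.71
Index = 2643.21 / 2210.71 × 100 = 119.5639

119.56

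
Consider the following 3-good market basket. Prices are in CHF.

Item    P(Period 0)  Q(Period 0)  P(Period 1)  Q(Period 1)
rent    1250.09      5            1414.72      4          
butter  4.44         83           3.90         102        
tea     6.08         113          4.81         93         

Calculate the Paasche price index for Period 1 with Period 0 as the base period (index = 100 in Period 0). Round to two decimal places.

108.06

Paasche price index uses current-period quantities as weights.
ΣP(Period 1)·Q(Period 1) = 1414.72×4 + 3.90×102 + 4.81×93 = 5658.88 + 397.8 + 447.33 = 6504.01
ΣP(Period 0)·Q(Period 1) = 1250.09×4 + 4.44×102 + 6.08×93 = 5000.36 + 452.88 + 565.44 = 6018.68
Index = 6504.01 / 6018.68 × 100 = 108.0637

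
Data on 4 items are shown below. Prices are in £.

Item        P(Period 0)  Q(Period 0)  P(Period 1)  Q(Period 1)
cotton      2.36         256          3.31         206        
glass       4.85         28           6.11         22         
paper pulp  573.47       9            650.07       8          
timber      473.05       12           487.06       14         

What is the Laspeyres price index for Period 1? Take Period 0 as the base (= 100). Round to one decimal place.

Laspeyres price index uses base-period quantities as weights.
ΣP(Period 1)·Q(Period 0) = 3.31×256 + 6.11×28 + 650.07×9 + 487.06×12 = 847.36 + 171.08 + 5850.63 + 5844.72 = 12713.79
ΣP(Period 0)·Q(Period 0) = 2.36×256 + 4.85×28 + 573.47×9 + 473.05×12 = 604.16 + 135.8 + 5161.23 + 5676.6 = 11577.79
Index = 12713.79 / 11577.79 × 100 = 109.8119

109.8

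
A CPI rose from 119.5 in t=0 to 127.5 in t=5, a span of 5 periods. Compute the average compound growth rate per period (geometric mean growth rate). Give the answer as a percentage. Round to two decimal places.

1.30%

Growth factor = (127.5/119.5)^(1/5) = (1.066946)^(1/5) = 1.013044
Growth rate = 1.013044 − 1 = 0.013044 = 1.3044%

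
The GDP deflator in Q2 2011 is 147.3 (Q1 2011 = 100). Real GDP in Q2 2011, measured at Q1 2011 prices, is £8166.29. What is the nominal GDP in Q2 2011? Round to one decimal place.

Nominal = Real × (Index/100) = 8166.29 × (147.3/100)
        = 8166.29 × 1.473 = 12028.9452

12028.9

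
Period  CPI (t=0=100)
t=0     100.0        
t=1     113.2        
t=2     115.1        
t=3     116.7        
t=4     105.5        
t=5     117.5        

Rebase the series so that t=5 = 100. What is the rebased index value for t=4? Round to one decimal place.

Rebased(t=4) = 105.5 / 117.5 × 100 = 89.7872

89.8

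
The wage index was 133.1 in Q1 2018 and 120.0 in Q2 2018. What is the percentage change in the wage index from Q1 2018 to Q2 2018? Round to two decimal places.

-9.84%

Change = (120.0 − 133.1) / 133.1 × 100
       = -13.1 / 133.1 × 100 = -9.8422%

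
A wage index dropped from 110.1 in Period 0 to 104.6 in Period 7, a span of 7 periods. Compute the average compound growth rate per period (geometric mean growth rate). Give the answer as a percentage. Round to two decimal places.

-0.73%

Growth factor = (104.6/110.1)^(1/7) = (0.950045)^(1/7) = 0.992706
Growth rate = 0.992706 − 1 = -0.007294 = -0.7294%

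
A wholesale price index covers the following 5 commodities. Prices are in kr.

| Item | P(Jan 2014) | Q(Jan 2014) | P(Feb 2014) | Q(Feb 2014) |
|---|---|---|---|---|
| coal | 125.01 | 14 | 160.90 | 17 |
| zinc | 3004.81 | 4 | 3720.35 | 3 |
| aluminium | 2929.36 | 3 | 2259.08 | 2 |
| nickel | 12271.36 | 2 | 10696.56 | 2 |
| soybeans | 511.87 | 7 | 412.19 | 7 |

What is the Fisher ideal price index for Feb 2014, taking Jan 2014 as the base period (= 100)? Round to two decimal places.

Laspeyres component (base-period weights):
ΣP(Feb 2014)Q(Jan 2014) = 160.90×14 + 3720.35×4 + 2259.08×3 + 10696.56×2 + 412.19×7 = 2252.6 + 14881.4 + 6777.24 + 21393.12 + 2885.33 = 48189.69
ΣP(Jan 2014)Q(Jan 2014) = 125.01×14 + 3004.81×4 + 2929.36×3 + 12271.36×2 + 511.87×7 = 1750.14 + 12019.24 + 8788.08 + 24542.72 + 3583.09 = 50683.27
L = 48189.69 / 50683.27 × 100 = 95.0801
Paasche component (current-period weights):
ΣP(Feb 2014)Q(Feb 2014) = 160.90×17 + 3720.35×3 + 2259.08×2 + 10696.56×2 + 412.19×7 = 2735.3 + 11161.05 + 4518.16 + 21393.12 + 2885.33 = 42692.96
ΣP(Jan 2014)Q(Feb 2014) = 125.01×17 + 3004.81×3 + 2929.36×2 + 12271.36×2 + 511.87×7 = 2125.17 + 9014.43 + 5858.72 + 24542.72 + 3583.09 = 45124.13
P = 42692.96 / 45124.13 × 100 = 94.6123
Fisher = √(L × P) = √(95.0801 × 94.6123) = 94.8459

94.85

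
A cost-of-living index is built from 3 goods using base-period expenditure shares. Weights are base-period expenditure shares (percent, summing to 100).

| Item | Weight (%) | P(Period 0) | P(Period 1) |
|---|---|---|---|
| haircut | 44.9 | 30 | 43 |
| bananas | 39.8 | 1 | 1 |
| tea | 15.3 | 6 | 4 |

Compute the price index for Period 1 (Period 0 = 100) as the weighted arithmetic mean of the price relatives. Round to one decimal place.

114.4

haircut: 44.9 × (43/30) = 44.9 × 1.433333 = 64.3567
bananas: 39.8 × (1/1) = 39.8 × 1.000000 = 39.8000
tea: 15.3 × (4/6) = 15.3 × 0.666667 = 10.2000
Index = Σ wᵢ·(p₁ᵢ/p₀ᵢ) = 64.3567 + 39.8000 + 10.2000 = 114.3567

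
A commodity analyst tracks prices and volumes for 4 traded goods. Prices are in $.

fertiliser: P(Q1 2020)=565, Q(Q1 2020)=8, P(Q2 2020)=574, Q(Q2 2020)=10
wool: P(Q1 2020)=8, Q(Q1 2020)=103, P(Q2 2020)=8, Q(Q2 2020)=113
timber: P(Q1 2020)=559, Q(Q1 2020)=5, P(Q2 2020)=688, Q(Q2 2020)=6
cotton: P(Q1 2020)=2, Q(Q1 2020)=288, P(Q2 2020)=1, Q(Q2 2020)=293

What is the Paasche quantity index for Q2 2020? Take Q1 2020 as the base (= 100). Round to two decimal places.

121.01

Paasche quantity index uses current-period prices as weights.
ΣP(Q2 2020)·Q(Q2 2020) = 574×10 + 8×113 + 688×6 + 1×293 = 5740 + 904 + 4128 + 293 = 11065
ΣP(Q2 2020)·Q(Q1 2020) = 574×8 + 8×103 + 688×5 + 1×288 = 4592 + 824 + 3440 + 288 = 9144
Index = 11065 / 9144 × 100 = 121.0083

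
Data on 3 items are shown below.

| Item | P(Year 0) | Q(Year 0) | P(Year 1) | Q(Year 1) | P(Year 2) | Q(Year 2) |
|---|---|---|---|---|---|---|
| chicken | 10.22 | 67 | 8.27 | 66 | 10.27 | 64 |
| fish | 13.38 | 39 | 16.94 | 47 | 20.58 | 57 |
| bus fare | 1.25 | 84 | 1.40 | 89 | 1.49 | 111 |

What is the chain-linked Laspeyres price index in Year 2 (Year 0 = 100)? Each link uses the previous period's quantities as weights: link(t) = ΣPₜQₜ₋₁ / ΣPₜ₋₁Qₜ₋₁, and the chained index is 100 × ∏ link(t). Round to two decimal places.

123.13

Link Year 0→Year 1:
ΣP(Year 1)Q(Year 0) = 8.27×67 + 16.94×39 + 1.40×84 = 554.09 + 660.66 + 117.6 = 1332.35
ΣP(Year 0)Q(Year 0) = 10.22×67 + 13.38×39 + 1.25×84 = 684.74 + 521.82 + 105 = 1311.56
link = 1332.35/1311.56 = 1.015851
Link Year 1→Year 2:
ΣP(Year 2)Q(Year 1) = 10.27×66 + 20.58×47 + 1.49×89 = 677.82 + 967.26 + 132.61 = 1777.69
ΣP(Year 1)Q(Year 1) = 8.27×66 + 16.94×47 + 1.40×89 = 545.82 + 796.18 + 124.6 = 1466.6
link = 1777.69/1466.6 = 1.212116
Chained index = 100 × 1.015851 × 1.212116 = 123.1330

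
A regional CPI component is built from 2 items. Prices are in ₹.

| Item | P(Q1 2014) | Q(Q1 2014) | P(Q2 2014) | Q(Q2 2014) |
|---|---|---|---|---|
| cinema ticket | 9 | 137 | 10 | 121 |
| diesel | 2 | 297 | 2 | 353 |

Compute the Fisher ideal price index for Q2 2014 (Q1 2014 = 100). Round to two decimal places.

107.12

Laspeyres component (base-period weights):
ΣP(Q2 2014)Q(Q1 2014) = 10×137 + 2×297 = 1370 + 594 = 1964
ΣP(Q1 2014)Q(Q1 2014) = 9×137 + 2×297 = 1233 + 594 = 1827
L = 1964 / 1827 × 100 = 107.4986
Paasche component (current-period weights):
ΣP(Q2 2014)Q(Q2 2014) = 10×121 + 2×353 = 1210 + 706 = 1916
ΣP(Q1 2014)Q(Q2 2014) = 9×121 + 2×353 = 1089 + 706 = 1795
P = 1916 / 1795 × 100 = 106.7409
Fisher = √(L × P) = √(107.4986 × 106.7409) = 107.1191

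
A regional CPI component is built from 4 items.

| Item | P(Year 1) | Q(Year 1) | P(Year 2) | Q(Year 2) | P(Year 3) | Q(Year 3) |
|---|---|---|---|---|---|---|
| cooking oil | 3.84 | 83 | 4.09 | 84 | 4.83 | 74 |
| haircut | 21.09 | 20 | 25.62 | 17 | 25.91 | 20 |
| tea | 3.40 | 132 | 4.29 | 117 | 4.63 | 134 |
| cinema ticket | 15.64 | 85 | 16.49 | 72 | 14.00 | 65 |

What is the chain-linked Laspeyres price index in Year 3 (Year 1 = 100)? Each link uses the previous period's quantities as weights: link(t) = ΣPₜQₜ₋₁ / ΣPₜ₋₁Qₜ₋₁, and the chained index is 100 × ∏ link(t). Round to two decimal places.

Link Year 1→Year 2:
ΣP(Year 2)Q(Year 1) = 4.09×83 + 25.62×20 + 4.29×132 + 16.49×85 = 339.47 + 512.4 + 566.28 + 1401.65 = 2819.8
ΣP(Year 1)Q(Year 1) = 3.84×83 + 21.09×20 + 3.40×132 + 15.64×85 = 318.72 + 421.8 + 448.8 + 1329.4 = 2518.72
link = 2819.8/2518.72 = 1.119537
Link Year 2→Year 3:
ΣP(Year 3)Q(Year 2) = 4.83×84 + 25.91×17 + 4.63×117 + 14.00×72 = 405.72 + 440.47 + 541.71 + 1008 = 2395.9
ΣP(Year 2)Q(Year 2) = 4.09×84 + 25.62×17 + 4.29×117 + 16.49×72 = 343.56 + 435.54 + 501.93 + 1187.28 = 2468.31
link = 2395.9/2468.31 = 0.970664
Chained index = 100 × 1.119537 × 0.970664 = 108.6694

108.67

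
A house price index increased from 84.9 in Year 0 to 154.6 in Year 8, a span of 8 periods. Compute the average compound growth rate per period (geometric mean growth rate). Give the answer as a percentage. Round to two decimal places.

7.78%

Growth factor = (154.6/84.9)^(1/8) = (1.820966)^(1/8) = 1.077799
Growth rate = 1.077799 − 1 = 0.077799 = 7.7799%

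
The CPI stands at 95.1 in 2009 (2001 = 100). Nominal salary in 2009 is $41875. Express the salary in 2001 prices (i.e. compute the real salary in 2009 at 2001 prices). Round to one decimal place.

44032.6

Real = Nominal ÷ (Index/100) = 41875 ÷ (95.1/100)
     = 41875 ÷ 0.951 = 44032.5973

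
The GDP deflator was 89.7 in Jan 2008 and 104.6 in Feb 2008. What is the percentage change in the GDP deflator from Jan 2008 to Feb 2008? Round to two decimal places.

Change = (104.6 − 89.7) / 89.7 × 100
       = 14.9 / 89.7 × 100 = 16.6109%

16.61%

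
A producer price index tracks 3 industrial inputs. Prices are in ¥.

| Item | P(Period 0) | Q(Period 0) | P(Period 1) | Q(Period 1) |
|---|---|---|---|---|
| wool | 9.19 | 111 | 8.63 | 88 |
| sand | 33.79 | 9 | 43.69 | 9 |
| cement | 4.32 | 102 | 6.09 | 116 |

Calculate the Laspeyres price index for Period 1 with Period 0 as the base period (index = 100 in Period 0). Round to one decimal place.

Laspeyres price index uses base-period quantities as weights.
ΣP(Period 1)·Q(Period 0) = 8.63×111 + 43.69×9 + 6.09×102 = 957.93 + 393.21 + 621.18 = 1972.32
ΣP(Period 0)·Q(Period 0) = 9.19×111 + 33.79×9 + 4.32×102 = 1020.09 + 304.11 + 440.64 = 1764.84
Index = 1972.32 / 1764.84 × 100 = 111.7563

111.8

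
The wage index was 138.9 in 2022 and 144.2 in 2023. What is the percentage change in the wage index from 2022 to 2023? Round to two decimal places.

3.82%

Change = (144.2 − 138.9) / 138.9 × 100
       = 5.3 / 138.9 × 100 = 3.8157%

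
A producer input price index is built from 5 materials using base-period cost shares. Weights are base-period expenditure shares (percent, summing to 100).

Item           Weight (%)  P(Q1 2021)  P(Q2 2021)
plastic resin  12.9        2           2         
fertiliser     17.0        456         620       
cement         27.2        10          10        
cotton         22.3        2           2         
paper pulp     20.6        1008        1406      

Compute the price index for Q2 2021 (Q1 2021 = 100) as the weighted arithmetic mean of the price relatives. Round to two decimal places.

114.25

plastic resin: 12.9 × (2/2) = 12.9 × 1.000000 = 12.9000
fertiliser: 17.0 × (620/456) = 17.0 × 1.359649 = 23.1140
cement: 27.2 × (10/10) = 27.2 × 1.000000 = 27.2000
cotton: 22.3 × (2/2) = 22.3 × 1.000000 = 22.3000
paper pulp: 20.6 × (1406/1008) = 20.6 × 1.394841 = 28.7337
Index = Σ wᵢ·(p₁ᵢ/p₀ᵢ) = 12.9000 + 23.1140 + 27.2000 + 22.3000 + 28.7337 = 114.2478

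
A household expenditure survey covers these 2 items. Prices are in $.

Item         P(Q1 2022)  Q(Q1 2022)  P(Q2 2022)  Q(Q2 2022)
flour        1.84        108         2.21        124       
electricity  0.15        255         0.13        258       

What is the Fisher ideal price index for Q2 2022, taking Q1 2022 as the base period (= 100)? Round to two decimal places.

Laspeyres component (base-period weights):
ΣP(Q2 2022)Q(Q1 2022) = 2.21×108 + 0.13×255 = 238.68 + 33.15 = 271.83
ΣP(Q1 2022)Q(Q1 2022) = 1.84×108 + 0.15×255 = 198.72 + 38.25 = 236.97
L = 271.83 / 236.97 × 100 = 114.7107
Paasche component (current-period weights):
ΣP(Q2 2022)Q(Q2 2022) = 2.21×124 + 0.13×258 = 274.04 + 33.54 = 307.58
ΣP(Q1 2022)Q(Q2 2022) = 1.84×124 + 0.15×258 = 228.16 + 38.7 = 266.86
P = 307.58 / 266.86 × 100 = 115.2589
Fisher = √(L × P) = √(114.7107 × 115.2589) = 114.9845

114.98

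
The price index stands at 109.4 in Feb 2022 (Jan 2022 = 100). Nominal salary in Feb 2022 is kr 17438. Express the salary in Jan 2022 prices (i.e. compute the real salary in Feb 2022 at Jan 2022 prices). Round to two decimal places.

Real = Nominal ÷ (Index/100) = 17438 ÷ (109.4/100)
     = 17438 ÷ 1.094 = 15939.6709

15939.67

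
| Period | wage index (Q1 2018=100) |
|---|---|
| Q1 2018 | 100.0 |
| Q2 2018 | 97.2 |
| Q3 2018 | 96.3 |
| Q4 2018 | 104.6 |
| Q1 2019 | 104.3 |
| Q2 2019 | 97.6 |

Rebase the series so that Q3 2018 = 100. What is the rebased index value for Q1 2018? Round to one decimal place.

103.8

Rebased(Q1 2018) = 100.0 / 96.3 × 100 = 103.8422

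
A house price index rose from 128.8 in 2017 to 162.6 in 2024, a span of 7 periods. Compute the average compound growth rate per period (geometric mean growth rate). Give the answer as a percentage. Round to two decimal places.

3.39%

Growth factor = (162.6/128.8)^(1/7) = (1.262422)^(1/7) = 1.033851
Growth rate = 1.033851 − 1 = 0.033851 = 3.3851%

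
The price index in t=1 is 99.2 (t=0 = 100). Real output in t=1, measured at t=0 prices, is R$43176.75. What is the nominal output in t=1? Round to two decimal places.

Nominal = Real × (Index/100) = 43176.75 × (99.2/100)
        = 43176.75 × 0.992 = 42831.3360

42831.34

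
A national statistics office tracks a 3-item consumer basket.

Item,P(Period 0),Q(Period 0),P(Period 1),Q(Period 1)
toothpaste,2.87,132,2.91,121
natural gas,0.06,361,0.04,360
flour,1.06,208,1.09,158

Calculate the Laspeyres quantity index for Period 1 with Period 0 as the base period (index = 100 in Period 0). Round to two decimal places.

86.37

Laspeyres quantity index uses base-period prices as weights.
ΣP(Period 0)·Q(Period 1) = 2.87×121 + 0.06×360 + 1.06×158 = 347.27 + 21.6 + 167.48 = 536.35
ΣP(Period 0)·Q(Period 0) = 2.87×132 + 0.06×361 + 1.06×208 = 378.84 + 21.66 + 220.48 = 620.98
Index = 536.35 / 620.98 × 100 = 86.3715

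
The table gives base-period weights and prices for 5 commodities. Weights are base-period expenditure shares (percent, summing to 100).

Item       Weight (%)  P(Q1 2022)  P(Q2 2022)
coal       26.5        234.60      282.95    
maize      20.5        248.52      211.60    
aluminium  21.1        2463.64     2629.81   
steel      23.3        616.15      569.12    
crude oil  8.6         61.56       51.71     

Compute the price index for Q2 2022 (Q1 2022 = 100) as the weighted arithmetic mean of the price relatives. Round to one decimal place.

100.7

coal: 26.5 × (282.95/234.60) = 26.5 × 1.206095 = 31.9615
maize: 20.5 × (211.60/248.52) = 20.5 × 0.851441 = 17.4545
aluminium: 21.1 × (2629.81/2463.64) = 21.1 × 1.067449 = 22.5232
steel: 23.3 × (569.12/616.15) = 23.3 × 0.923671 = 21.5215
crude oil: 8.6 × (51.71/61.56) = 8.6 × 0.839994 = 7.2239
Index = Σ wᵢ·(p₁ᵢ/p₀ᵢ) = 31.9615 + 17.4545 + 22.5232 + 21.5215 + 7.2239 = 100.6847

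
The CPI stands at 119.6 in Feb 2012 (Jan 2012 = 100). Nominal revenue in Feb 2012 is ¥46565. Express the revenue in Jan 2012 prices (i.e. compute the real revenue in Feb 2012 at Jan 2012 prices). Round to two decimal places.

38933.95

Real = Nominal ÷ (Index/100) = 46565 ÷ (119.6/100)
     = 46565 ÷ 1.196 = 38933.9465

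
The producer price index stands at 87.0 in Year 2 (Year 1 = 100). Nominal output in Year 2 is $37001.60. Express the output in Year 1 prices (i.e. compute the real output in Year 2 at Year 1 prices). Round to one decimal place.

Real = Nominal ÷ (Index/100) = 37001.60 ÷ (87.0/100)
     = 37001.60 ÷ 0.870 = 42530.5747

42530.6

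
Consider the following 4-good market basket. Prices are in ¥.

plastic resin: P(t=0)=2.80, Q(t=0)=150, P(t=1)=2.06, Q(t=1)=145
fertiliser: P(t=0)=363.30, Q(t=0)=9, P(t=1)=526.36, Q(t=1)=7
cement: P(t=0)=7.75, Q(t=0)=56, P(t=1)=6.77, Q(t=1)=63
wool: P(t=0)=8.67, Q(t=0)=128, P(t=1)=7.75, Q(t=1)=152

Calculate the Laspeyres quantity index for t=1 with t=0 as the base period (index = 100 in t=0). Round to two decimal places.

Laspeyres quantity index uses base-period prices as weights.
ΣP(t=0)·Q(t=1) = 2.80×145 + 363.30×7 + 7.75×63 + 8.67×152 = 406 + 2543.1 + 488.25 + 1317.84 = 4755.19
ΣP(t=0)·Q(t=0) = 2.80×150 + 363.30×9 + 7.75×56 + 8.67×128 = 420 + 3269.7 + 434 + 1109.76 = 5233.46
Index = 4755.19 / 5233.46 × 100 = 90.8613

90.86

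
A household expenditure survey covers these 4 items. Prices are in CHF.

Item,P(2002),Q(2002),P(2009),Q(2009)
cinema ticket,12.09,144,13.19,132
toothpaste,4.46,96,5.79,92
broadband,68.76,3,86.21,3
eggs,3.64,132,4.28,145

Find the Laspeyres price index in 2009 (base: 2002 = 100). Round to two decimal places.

Laspeyres price index uses base-period quantities as weights.
ΣP(2009)·Q(2002) = 13.19×144 + 5.79×96 + 86.21×3 + 4.28×132 = 1899.36 + 555.84 + 258.63 + 564.96 = 3278.79
ΣP(2002)·Q(2002) = 12.09×144 + 4.46×96 + 68.76×3 + 3.64×132 = 1740.96 + 428.16 + 206.28 + 480.48 = 2855.88
Index = 3278.79 / 2855.88 × 100 = 114.8084

114.81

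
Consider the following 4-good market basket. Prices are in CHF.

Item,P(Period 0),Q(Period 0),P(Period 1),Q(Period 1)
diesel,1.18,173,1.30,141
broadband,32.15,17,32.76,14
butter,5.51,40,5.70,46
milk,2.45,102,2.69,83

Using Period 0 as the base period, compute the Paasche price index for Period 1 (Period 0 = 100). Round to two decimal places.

Paasche price index uses current-period quantities as weights.
ΣP(Period 1)·Q(Period 1) = 1.30×141 + 32.76×14 + 5.70×46 + 2.69×83 = 183.3 + 458.64 + 262.2 + 223.27 = 1127.41
ΣP(Period 0)·Q(Period 1) = 1.18×141 + 32.15×14 + 5.51×46 + 2.45×83 = 166.38 + 450.1 + 253.46 + 203.35 = 1073.29
Index = 1127.41 / 1073.29 × 100 = 105.0424

105.04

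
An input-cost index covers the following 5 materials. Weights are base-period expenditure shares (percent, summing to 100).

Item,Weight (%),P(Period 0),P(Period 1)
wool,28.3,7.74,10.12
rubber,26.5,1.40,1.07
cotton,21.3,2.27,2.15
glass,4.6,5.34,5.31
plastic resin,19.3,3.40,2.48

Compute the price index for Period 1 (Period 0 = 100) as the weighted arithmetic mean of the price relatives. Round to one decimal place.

96.1

wool: 28.3 × (10.12/7.74) = 28.3 × 1.307494 = 37.0021
rubber: 26.5 × (1.07/1.40) = 26.5 × 0.764286 = 20.2536
cotton: 21.3 × (2.15/2.27) = 21.3 × 0.947137 = 20.1740
glass: 4.6 × (5.31/5.34) = 4.6 × 0.994382 = 4.5742
plastic resin: 19.3 × (2.48/3.40) = 19.3 × 0.729412 = 14.0776
Index = Σ wᵢ·(p₁ᵢ/p₀ᵢ) = 37.0021 + 20.2536 + 20.1740 + 4.5742 + 14.0776 = 96.0815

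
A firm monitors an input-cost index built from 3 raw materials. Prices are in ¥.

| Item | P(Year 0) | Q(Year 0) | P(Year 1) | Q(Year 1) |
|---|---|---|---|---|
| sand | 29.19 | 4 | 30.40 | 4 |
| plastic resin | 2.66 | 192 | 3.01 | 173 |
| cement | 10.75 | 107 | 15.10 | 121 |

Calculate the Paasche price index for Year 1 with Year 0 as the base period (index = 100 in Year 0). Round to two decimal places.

Paasche price index uses current-period quantities as weights.
ΣP(Year 1)·Q(Year 1) = 30.40×4 + 3.01×173 + 15.10×121 = 121.6 + 520.73 + 1827.1 = 2469.43
ΣP(Year 0)·Q(Year 1) = 29.19×4 + 2.66×173 + 10.75×121 = 116.76 + 460.18 + 1300.75 = 1877.69
Index = 2469.43 / 1877.69 × 100 = 131.5143

131.51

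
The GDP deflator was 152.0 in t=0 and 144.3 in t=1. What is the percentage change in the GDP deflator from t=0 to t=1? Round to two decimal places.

Change = (144.3 − 152.0) / 152.0 × 100
       = -7.7 / 152.0 × 100 = -5.0658%

-5.07%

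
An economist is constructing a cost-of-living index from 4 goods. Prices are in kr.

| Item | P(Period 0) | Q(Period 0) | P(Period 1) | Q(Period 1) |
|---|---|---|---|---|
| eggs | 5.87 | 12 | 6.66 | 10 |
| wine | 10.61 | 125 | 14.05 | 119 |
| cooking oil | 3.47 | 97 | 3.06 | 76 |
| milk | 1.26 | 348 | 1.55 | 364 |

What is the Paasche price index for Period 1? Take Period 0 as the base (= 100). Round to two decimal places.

124.06

Paasche price index uses current-period quantities as weights.
ΣP(Period 1)·Q(Period 1) = 6.66×10 + 14.05×119 + 3.06×76 + 1.55×364 = 66.6 + 1671.95 + 232.56 + 564.2 = 2535.31
ΣP(Period 0)·Q(Period 1) = 5.87×10 + 10.61×119 + 3.47×76 + 1.26×364 = 58.7 + 1262.59 + 263.72 + 458.64 = 2043.65
Index = 2535.31 / 2043.65 × 100 = 124.0579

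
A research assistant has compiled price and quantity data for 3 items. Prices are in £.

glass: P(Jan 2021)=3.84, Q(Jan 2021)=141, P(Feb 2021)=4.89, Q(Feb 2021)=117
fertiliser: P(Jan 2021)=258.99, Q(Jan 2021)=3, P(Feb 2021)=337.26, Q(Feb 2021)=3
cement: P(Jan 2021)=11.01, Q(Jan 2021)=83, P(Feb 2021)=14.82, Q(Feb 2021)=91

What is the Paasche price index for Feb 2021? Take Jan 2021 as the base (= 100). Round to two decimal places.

Paasche price index uses current-period quantities as weights.
ΣP(Feb 2021)·Q(Feb 2021) = 4.89×117 + 337.26×3 + 14.82×91 = 572.13 + 1011.78 + 1348.62 = 2932.53
ΣP(Jan 2021)·Q(Feb 2021) = 3.84×117 + 258.99×3 + 11.01×91 = 449.28 + 776.97 + 1001.91 = 2228.16
Index = 2932.53 / 2228.16 × 100 = 131.6122

131.61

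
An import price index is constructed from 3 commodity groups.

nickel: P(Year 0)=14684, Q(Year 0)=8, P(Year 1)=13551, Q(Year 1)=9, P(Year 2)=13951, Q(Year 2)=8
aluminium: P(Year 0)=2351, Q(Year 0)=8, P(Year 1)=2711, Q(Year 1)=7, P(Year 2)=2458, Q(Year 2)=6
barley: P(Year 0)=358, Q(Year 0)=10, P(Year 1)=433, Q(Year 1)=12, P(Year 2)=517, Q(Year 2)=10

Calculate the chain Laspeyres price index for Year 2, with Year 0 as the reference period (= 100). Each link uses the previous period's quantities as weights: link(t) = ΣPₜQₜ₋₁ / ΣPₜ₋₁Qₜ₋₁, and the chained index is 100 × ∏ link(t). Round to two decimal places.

97.98

Link Year 0→Year 1:
ΣP(Year 1)Q(Year 0) = 13551×8 + 2711×8 + 433×10 = 108408 + 21688 + 4330 = 134426
ΣP(Year 0)Q(Year 0) = 14684×8 + 2351×8 + 358×10 = 117472 + 18808 + 3580 = 139860
link = 134426/139860 = 0.961147
Link Year 1→Year 2:
ΣP(Year 2)Q(Year 1) = 13951×9 + 2458×7 + 517×12 = 125559 + 17206 + 6204 = 148969
ΣP(Year 1)Q(Year 1) = 13551×9 + 2711×7 + 433×12 = 121959 + 18977 + 5196 = 146132
link = 148969/146132 = 1.019414
Chained index = 100 × 0.961147 × 1.019414 = 97.9807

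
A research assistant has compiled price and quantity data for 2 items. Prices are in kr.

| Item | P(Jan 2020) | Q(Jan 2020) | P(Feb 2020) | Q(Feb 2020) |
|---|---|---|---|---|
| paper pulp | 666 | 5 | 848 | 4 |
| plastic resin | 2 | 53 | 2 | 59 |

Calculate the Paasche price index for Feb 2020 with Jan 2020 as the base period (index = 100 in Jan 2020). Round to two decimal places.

126.17

Paasche price index uses current-period quantities as weights.
ΣP(Feb 2020)·Q(Feb 2020) = 848×4 + 2×59 = 3392 + 118 = 3510
ΣP(Jan 2020)·Q(Feb 2020) = 666×4 + 2×59 = 2664 + 118 = 2782
Index = 3510 / 2782 × 100 = 126.1682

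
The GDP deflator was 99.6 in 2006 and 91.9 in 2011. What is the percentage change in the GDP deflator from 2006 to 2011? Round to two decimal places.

-7.73%

Change = (91.9 − 99.6) / 99.6 × 100
       = -7.7 / 99.6 × 100 = -7.7309%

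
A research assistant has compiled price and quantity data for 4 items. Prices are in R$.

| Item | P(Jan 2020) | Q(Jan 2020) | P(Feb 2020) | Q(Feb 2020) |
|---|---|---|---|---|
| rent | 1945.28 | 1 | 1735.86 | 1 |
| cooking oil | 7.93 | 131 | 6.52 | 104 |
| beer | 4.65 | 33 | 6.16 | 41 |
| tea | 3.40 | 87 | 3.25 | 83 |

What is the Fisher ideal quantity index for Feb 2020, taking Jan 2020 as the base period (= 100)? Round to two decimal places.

Laspeyres component (base-period weights):
ΣP(Jan 2020)Q(Feb 2020) = 1945.28×1 + 7.93×104 + 4.65×41 + 3.40×83 = 1945.28 + 824.72 + 190.65 + 282.2 = 3242.85
ΣP(Jan 2020)Q(Jan 2020) = 1945.28×1 + 7.93×131 + 4.65×33 + 3.40×87 = 1945.28 + 1038.83 + 153.45 + 295.8 = 3433.36
L = 3242.85 / 3433.36 × 100 = 94.4512
Paasche component (current-period weights):
ΣP(Feb 2020)Q(Feb 2020) = 1735.86×1 + 6.52×104 + 6.16×41 + 3.25×83 = 1735.86 + 678.08 + 252.56 + 269.75 = 2936.25
ΣP(Feb 2020)Q(Jan 2020) = 1735.86×1 + 6.52×131 + 6.16×33 + 3.25×87 = 1735.86 + 854.12 + 203.28 + 282.75 = 3076.01
P = 2936.25 / 3076.01 × 100 = 95.4565
Fisher = √(L × P) = √(94.4512 × 95.4565) = 94.9525

94.95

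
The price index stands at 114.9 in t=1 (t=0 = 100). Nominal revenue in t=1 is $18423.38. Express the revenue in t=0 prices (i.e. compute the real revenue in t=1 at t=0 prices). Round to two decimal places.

Real = Nominal ÷ (Index/100) = 18423.38 ÷ (114.9/100)
     = 18423.38 ÷ 1.149 = 16034.2733

16034.27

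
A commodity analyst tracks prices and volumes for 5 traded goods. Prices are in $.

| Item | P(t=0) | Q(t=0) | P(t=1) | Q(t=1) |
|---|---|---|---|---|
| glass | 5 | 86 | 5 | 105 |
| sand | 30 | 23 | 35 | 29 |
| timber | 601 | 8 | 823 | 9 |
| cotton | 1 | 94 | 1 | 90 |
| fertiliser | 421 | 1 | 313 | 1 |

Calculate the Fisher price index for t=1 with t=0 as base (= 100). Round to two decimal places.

Laspeyres component (base-period weights):
ΣP(t=1)Q(t=0) = 5×86 + 35×23 + 823×8 + 1×94 + 313×1 = 430 + 805 + 6584 + 94 + 313 = 8226
ΣP(t=0)Q(t=0) = 5×86 + 30×23 + 601×8 + 1×94 + 421×1 = 430 + 690 + 4808 + 94 + 421 = 6443
L = 8226 / 6443 × 100 = 127.6734
Paasche component (current-period weights):
ΣP(t=1)Q(t=1) = 5×105 + 35×29 + 823×9 + 1×90 + 313×1 = 525 + 1015 + 7407 + 90 + 313 = 9350
ΣP(t=0)Q(t=1) = 5×105 + 30×29 + 601×9 + 1×90 + 421×1 = 525 + 870 + 5409 + 90 + 421 = 7315
P = 9350 / 7315 × 100 = 127.8195
Fisher = √(L × P) = √(127.6734 × 127.8195) = 127.7465

127.75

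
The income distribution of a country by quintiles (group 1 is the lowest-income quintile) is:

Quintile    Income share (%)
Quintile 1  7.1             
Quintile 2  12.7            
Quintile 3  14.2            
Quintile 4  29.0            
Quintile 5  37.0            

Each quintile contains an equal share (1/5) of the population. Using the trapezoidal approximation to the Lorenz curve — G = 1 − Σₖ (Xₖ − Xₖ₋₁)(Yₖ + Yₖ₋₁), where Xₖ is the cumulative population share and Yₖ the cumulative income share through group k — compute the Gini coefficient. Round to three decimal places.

0.304

Cumulative income shares Yₖ: 0.0710, 0.1980, 0.3400, 0.6300, 1.0000
Σ (Xₖ−Xₖ₋₁)(Yₖ+Yₖ₋₁) = (1/5)(0.0710+0.0000) + (1/5)(0.1980+0.0710) + (1/5)(0.3400+0.1980) + (1/5)(0.6300+0.3400) + (1/5)(1.0000+0.6300)
  = 0.0142 + 0.0538 + 0.1076 + 0.1940 + 0.3260 = 0.6956
G = 1 − 0.6956 = 0.3044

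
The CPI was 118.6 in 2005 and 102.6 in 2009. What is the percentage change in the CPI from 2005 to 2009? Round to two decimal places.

-13.49%

Change = (102.6 − 118.6) / 118.6 × 100
       = -16.0 / 118.6 × 100 = -13.4907%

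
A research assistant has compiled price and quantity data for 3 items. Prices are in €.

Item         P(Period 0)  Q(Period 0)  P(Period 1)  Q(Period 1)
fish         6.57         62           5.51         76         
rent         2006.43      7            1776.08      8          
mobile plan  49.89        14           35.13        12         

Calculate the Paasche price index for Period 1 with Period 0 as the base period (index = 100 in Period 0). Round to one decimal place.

87.8

Paasche price index uses current-period quantities as weights.
ΣP(Period 1)·Q(Period 1) = 5.51×76 + 1776.08×8 + 35.13×12 = 418.76 + 14208.64 + 421.56 = 15048.96
ΣP(Period 0)·Q(Period 1) = 6.57×76 + 2006.43×8 + 49.89×12 = 499.32 + 16051.44 + 598.68 = 17149.44
Index = 15048.96 / 17149.44 × 100 = 87.7519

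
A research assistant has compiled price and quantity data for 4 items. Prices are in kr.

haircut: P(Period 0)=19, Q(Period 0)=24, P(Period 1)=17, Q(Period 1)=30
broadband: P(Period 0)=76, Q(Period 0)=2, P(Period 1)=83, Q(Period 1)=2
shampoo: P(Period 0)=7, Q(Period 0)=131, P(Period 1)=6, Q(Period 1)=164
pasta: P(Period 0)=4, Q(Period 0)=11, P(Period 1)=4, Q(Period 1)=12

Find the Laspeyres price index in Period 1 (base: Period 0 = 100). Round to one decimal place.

Laspeyres price index uses base-period quantities as weights.
ΣP(Period 1)·Q(Period 0) = 17×24 + 83×2 + 6×131 + 4×11 = 408 + 166 + 786 + 44 = 1404
ΣP(Period 0)·Q(Period 0) = 19×24 + 76×2 + 7×131 + 4×11 = 456 + 152 + 917 + 44 = 1569
Index = 1404 / 1569 × 100 = 89.4837

89.5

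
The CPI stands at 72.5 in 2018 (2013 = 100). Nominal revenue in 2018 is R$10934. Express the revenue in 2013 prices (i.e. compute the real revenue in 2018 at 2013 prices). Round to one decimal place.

Real = Nominal ÷ (Index/100) = 10934 ÷ (72.5/100)
     = 10934 ÷ 0.725 = 15081.3793

15081.4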